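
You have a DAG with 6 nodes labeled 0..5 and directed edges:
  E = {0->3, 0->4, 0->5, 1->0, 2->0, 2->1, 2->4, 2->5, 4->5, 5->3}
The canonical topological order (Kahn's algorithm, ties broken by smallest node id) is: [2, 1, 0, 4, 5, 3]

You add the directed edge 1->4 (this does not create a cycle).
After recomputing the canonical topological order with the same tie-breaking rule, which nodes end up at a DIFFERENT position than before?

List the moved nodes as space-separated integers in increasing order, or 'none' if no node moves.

Answer: none

Derivation:
Old toposort: [2, 1, 0, 4, 5, 3]
Added edge 1->4
Recompute Kahn (smallest-id tiebreak):
  initial in-degrees: [2, 1, 0, 2, 3, 3]
  ready (indeg=0): [2]
  pop 2: indeg[0]->1; indeg[1]->0; indeg[4]->2; indeg[5]->2 | ready=[1] | order so far=[2]
  pop 1: indeg[0]->0; indeg[4]->1 | ready=[0] | order so far=[2, 1]
  pop 0: indeg[3]->1; indeg[4]->0; indeg[5]->1 | ready=[4] | order so far=[2, 1, 0]
  pop 4: indeg[5]->0 | ready=[5] | order so far=[2, 1, 0, 4]
  pop 5: indeg[3]->0 | ready=[3] | order so far=[2, 1, 0, 4, 5]
  pop 3: no out-edges | ready=[] | order so far=[2, 1, 0, 4, 5, 3]
New canonical toposort: [2, 1, 0, 4, 5, 3]
Compare positions:
  Node 0: index 2 -> 2 (same)
  Node 1: index 1 -> 1 (same)
  Node 2: index 0 -> 0 (same)
  Node 3: index 5 -> 5 (same)
  Node 4: index 3 -> 3 (same)
  Node 5: index 4 -> 4 (same)
Nodes that changed position: none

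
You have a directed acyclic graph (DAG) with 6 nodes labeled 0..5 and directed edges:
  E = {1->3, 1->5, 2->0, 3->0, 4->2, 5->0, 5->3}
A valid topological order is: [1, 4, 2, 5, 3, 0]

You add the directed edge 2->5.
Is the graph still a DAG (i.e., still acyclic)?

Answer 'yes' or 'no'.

Answer: yes

Derivation:
Given toposort: [1, 4, 2, 5, 3, 0]
Position of 2: index 2; position of 5: index 3
New edge 2->5: forward
Forward edge: respects the existing order. Still a DAG, same toposort still valid.
Still a DAG? yes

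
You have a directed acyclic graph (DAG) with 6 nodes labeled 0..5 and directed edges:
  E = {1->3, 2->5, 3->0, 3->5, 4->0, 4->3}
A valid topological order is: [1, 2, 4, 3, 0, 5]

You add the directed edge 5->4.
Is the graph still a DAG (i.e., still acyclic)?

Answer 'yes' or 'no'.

Answer: no

Derivation:
Given toposort: [1, 2, 4, 3, 0, 5]
Position of 5: index 5; position of 4: index 2
New edge 5->4: backward (u after v in old order)
Backward edge: old toposort is now invalid. Check if this creates a cycle.
Does 4 already reach 5? Reachable from 4: [0, 3, 4, 5]. YES -> cycle!
Still a DAG? no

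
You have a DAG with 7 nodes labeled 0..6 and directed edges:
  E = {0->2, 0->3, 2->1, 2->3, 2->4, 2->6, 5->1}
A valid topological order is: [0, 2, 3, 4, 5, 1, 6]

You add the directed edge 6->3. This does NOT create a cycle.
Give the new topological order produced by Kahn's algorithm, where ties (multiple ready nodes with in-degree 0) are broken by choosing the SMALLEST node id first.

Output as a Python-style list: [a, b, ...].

Answer: [0, 2, 4, 5, 1, 6, 3]

Derivation:
Old toposort: [0, 2, 3, 4, 5, 1, 6]
Added edge: 6->3
Position of 6 (6) > position of 3 (2). Must reorder: 6 must now come before 3.
Run Kahn's algorithm (break ties by smallest node id):
  initial in-degrees: [0, 2, 1, 3, 1, 0, 1]
  ready (indeg=0): [0, 5]
  pop 0: indeg[2]->0; indeg[3]->2 | ready=[2, 5] | order so far=[0]
  pop 2: indeg[1]->1; indeg[3]->1; indeg[4]->0; indeg[6]->0 | ready=[4, 5, 6] | order so far=[0, 2]
  pop 4: no out-edges | ready=[5, 6] | order so far=[0, 2, 4]
  pop 5: indeg[1]->0 | ready=[1, 6] | order so far=[0, 2, 4, 5]
  pop 1: no out-edges | ready=[6] | order so far=[0, 2, 4, 5, 1]
  pop 6: indeg[3]->0 | ready=[3] | order so far=[0, 2, 4, 5, 1, 6]
  pop 3: no out-edges | ready=[] | order so far=[0, 2, 4, 5, 1, 6, 3]
  Result: [0, 2, 4, 5, 1, 6, 3]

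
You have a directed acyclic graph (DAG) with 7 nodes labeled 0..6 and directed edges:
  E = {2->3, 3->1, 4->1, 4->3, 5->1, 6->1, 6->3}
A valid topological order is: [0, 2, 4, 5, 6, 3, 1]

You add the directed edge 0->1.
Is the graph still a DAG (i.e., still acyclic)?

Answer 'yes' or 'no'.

Answer: yes

Derivation:
Given toposort: [0, 2, 4, 5, 6, 3, 1]
Position of 0: index 0; position of 1: index 6
New edge 0->1: forward
Forward edge: respects the existing order. Still a DAG, same toposort still valid.
Still a DAG? yes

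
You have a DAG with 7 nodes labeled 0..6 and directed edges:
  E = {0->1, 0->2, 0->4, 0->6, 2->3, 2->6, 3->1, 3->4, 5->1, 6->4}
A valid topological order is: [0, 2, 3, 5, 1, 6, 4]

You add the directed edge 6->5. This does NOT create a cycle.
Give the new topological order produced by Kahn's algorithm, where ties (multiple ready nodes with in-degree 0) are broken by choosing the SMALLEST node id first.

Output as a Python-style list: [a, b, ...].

Old toposort: [0, 2, 3, 5, 1, 6, 4]
Added edge: 6->5
Position of 6 (5) > position of 5 (3). Must reorder: 6 must now come before 5.
Run Kahn's algorithm (break ties by smallest node id):
  initial in-degrees: [0, 3, 1, 1, 3, 1, 2]
  ready (indeg=0): [0]
  pop 0: indeg[1]->2; indeg[2]->0; indeg[4]->2; indeg[6]->1 | ready=[2] | order so far=[0]
  pop 2: indeg[3]->0; indeg[6]->0 | ready=[3, 6] | order so far=[0, 2]
  pop 3: indeg[1]->1; indeg[4]->1 | ready=[6] | order so far=[0, 2, 3]
  pop 6: indeg[4]->0; indeg[5]->0 | ready=[4, 5] | order so far=[0, 2, 3, 6]
  pop 4: no out-edges | ready=[5] | order so far=[0, 2, 3, 6, 4]
  pop 5: indeg[1]->0 | ready=[1] | order so far=[0, 2, 3, 6, 4, 5]
  pop 1: no out-edges | ready=[] | order so far=[0, 2, 3, 6, 4, 5, 1]
  Result: [0, 2, 3, 6, 4, 5, 1]

Answer: [0, 2, 3, 6, 4, 5, 1]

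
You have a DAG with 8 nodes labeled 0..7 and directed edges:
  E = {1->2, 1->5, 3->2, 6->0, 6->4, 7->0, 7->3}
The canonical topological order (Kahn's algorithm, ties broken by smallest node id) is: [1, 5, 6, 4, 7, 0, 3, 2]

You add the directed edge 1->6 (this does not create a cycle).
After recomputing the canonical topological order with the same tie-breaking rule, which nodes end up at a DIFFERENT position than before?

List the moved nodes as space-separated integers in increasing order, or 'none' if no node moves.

Answer: none

Derivation:
Old toposort: [1, 5, 6, 4, 7, 0, 3, 2]
Added edge 1->6
Recompute Kahn (smallest-id tiebreak):
  initial in-degrees: [2, 0, 2, 1, 1, 1, 1, 0]
  ready (indeg=0): [1, 7]
  pop 1: indeg[2]->1; indeg[5]->0; indeg[6]->0 | ready=[5, 6, 7] | order so far=[1]
  pop 5: no out-edges | ready=[6, 7] | order so far=[1, 5]
  pop 6: indeg[0]->1; indeg[4]->0 | ready=[4, 7] | order so far=[1, 5, 6]
  pop 4: no out-edges | ready=[7] | order so far=[1, 5, 6, 4]
  pop 7: indeg[0]->0; indeg[3]->0 | ready=[0, 3] | order so far=[1, 5, 6, 4, 7]
  pop 0: no out-edges | ready=[3] | order so far=[1, 5, 6, 4, 7, 0]
  pop 3: indeg[2]->0 | ready=[2] | order so far=[1, 5, 6, 4, 7, 0, 3]
  pop 2: no out-edges | ready=[] | order so far=[1, 5, 6, 4, 7, 0, 3, 2]
New canonical toposort: [1, 5, 6, 4, 7, 0, 3, 2]
Compare positions:
  Node 0: index 5 -> 5 (same)
  Node 1: index 0 -> 0 (same)
  Node 2: index 7 -> 7 (same)
  Node 3: index 6 -> 6 (same)
  Node 4: index 3 -> 3 (same)
  Node 5: index 1 -> 1 (same)
  Node 6: index 2 -> 2 (same)
  Node 7: index 4 -> 4 (same)
Nodes that changed position: none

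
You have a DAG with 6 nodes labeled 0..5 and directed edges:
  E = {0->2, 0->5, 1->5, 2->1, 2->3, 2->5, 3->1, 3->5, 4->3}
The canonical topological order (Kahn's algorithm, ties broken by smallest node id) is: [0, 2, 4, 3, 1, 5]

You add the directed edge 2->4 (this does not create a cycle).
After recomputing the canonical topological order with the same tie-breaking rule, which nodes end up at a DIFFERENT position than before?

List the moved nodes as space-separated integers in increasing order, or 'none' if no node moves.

Old toposort: [0, 2, 4, 3, 1, 5]
Added edge 2->4
Recompute Kahn (smallest-id tiebreak):
  initial in-degrees: [0, 2, 1, 2, 1, 4]
  ready (indeg=0): [0]
  pop 0: indeg[2]->0; indeg[5]->3 | ready=[2] | order so far=[0]
  pop 2: indeg[1]->1; indeg[3]->1; indeg[4]->0; indeg[5]->2 | ready=[4] | order so far=[0, 2]
  pop 4: indeg[3]->0 | ready=[3] | order so far=[0, 2, 4]
  pop 3: indeg[1]->0; indeg[5]->1 | ready=[1] | order so far=[0, 2, 4, 3]
  pop 1: indeg[5]->0 | ready=[5] | order so far=[0, 2, 4, 3, 1]
  pop 5: no out-edges | ready=[] | order so far=[0, 2, 4, 3, 1, 5]
New canonical toposort: [0, 2, 4, 3, 1, 5]
Compare positions:
  Node 0: index 0 -> 0 (same)
  Node 1: index 4 -> 4 (same)
  Node 2: index 1 -> 1 (same)
  Node 3: index 3 -> 3 (same)
  Node 4: index 2 -> 2 (same)
  Node 5: index 5 -> 5 (same)
Nodes that changed position: none

Answer: none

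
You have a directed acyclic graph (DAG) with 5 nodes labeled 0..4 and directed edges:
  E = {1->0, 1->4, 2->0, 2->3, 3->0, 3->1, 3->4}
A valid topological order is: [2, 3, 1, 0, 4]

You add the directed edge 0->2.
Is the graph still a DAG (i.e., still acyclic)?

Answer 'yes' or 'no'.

Answer: no

Derivation:
Given toposort: [2, 3, 1, 0, 4]
Position of 0: index 3; position of 2: index 0
New edge 0->2: backward (u after v in old order)
Backward edge: old toposort is now invalid. Check if this creates a cycle.
Does 2 already reach 0? Reachable from 2: [0, 1, 2, 3, 4]. YES -> cycle!
Still a DAG? no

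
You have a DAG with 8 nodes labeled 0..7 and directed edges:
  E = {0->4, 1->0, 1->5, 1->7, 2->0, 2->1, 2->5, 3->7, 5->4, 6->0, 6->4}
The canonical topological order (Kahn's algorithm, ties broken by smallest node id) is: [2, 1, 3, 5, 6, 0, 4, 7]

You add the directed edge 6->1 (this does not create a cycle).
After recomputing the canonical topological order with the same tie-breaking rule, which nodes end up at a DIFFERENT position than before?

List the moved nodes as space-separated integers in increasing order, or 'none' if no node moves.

Old toposort: [2, 1, 3, 5, 6, 0, 4, 7]
Added edge 6->1
Recompute Kahn (smallest-id tiebreak):
  initial in-degrees: [3, 2, 0, 0, 3, 2, 0, 2]
  ready (indeg=0): [2, 3, 6]
  pop 2: indeg[0]->2; indeg[1]->1; indeg[5]->1 | ready=[3, 6] | order so far=[2]
  pop 3: indeg[7]->1 | ready=[6] | order so far=[2, 3]
  pop 6: indeg[0]->1; indeg[1]->0; indeg[4]->2 | ready=[1] | order so far=[2, 3, 6]
  pop 1: indeg[0]->0; indeg[5]->0; indeg[7]->0 | ready=[0, 5, 7] | order so far=[2, 3, 6, 1]
  pop 0: indeg[4]->1 | ready=[5, 7] | order so far=[2, 3, 6, 1, 0]
  pop 5: indeg[4]->0 | ready=[4, 7] | order so far=[2, 3, 6, 1, 0, 5]
  pop 4: no out-edges | ready=[7] | order so far=[2, 3, 6, 1, 0, 5, 4]
  pop 7: no out-edges | ready=[] | order so far=[2, 3, 6, 1, 0, 5, 4, 7]
New canonical toposort: [2, 3, 6, 1, 0, 5, 4, 7]
Compare positions:
  Node 0: index 5 -> 4 (moved)
  Node 1: index 1 -> 3 (moved)
  Node 2: index 0 -> 0 (same)
  Node 3: index 2 -> 1 (moved)
  Node 4: index 6 -> 6 (same)
  Node 5: index 3 -> 5 (moved)
  Node 6: index 4 -> 2 (moved)
  Node 7: index 7 -> 7 (same)
Nodes that changed position: 0 1 3 5 6

Answer: 0 1 3 5 6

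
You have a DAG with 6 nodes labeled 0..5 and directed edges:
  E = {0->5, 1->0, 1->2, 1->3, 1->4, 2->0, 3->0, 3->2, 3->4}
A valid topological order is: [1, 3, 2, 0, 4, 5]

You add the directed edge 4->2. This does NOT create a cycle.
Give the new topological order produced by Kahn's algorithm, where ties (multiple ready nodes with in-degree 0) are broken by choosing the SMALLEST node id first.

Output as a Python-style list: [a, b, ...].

Answer: [1, 3, 4, 2, 0, 5]

Derivation:
Old toposort: [1, 3, 2, 0, 4, 5]
Added edge: 4->2
Position of 4 (4) > position of 2 (2). Must reorder: 4 must now come before 2.
Run Kahn's algorithm (break ties by smallest node id):
  initial in-degrees: [3, 0, 3, 1, 2, 1]
  ready (indeg=0): [1]
  pop 1: indeg[0]->2; indeg[2]->2; indeg[3]->0; indeg[4]->1 | ready=[3] | order so far=[1]
  pop 3: indeg[0]->1; indeg[2]->1; indeg[4]->0 | ready=[4] | order so far=[1, 3]
  pop 4: indeg[2]->0 | ready=[2] | order so far=[1, 3, 4]
  pop 2: indeg[0]->0 | ready=[0] | order so far=[1, 3, 4, 2]
  pop 0: indeg[5]->0 | ready=[5] | order so far=[1, 3, 4, 2, 0]
  pop 5: no out-edges | ready=[] | order so far=[1, 3, 4, 2, 0, 5]
  Result: [1, 3, 4, 2, 0, 5]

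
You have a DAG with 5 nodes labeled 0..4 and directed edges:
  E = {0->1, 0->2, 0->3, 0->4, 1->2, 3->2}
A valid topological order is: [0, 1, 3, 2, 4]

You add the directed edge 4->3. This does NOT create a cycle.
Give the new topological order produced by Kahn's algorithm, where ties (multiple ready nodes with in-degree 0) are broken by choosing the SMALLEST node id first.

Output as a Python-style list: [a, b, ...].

Answer: [0, 1, 4, 3, 2]

Derivation:
Old toposort: [0, 1, 3, 2, 4]
Added edge: 4->3
Position of 4 (4) > position of 3 (2). Must reorder: 4 must now come before 3.
Run Kahn's algorithm (break ties by smallest node id):
  initial in-degrees: [0, 1, 3, 2, 1]
  ready (indeg=0): [0]
  pop 0: indeg[1]->0; indeg[2]->2; indeg[3]->1; indeg[4]->0 | ready=[1, 4] | order so far=[0]
  pop 1: indeg[2]->1 | ready=[4] | order so far=[0, 1]
  pop 4: indeg[3]->0 | ready=[3] | order so far=[0, 1, 4]
  pop 3: indeg[2]->0 | ready=[2] | order so far=[0, 1, 4, 3]
  pop 2: no out-edges | ready=[] | order so far=[0, 1, 4, 3, 2]
  Result: [0, 1, 4, 3, 2]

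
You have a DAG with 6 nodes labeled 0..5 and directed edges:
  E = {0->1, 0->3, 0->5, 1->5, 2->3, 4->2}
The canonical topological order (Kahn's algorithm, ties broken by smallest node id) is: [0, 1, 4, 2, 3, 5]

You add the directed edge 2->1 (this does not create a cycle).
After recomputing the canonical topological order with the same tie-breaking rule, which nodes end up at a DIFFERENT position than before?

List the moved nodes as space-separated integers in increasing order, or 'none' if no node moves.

Answer: 1 2 4

Derivation:
Old toposort: [0, 1, 4, 2, 3, 5]
Added edge 2->1
Recompute Kahn (smallest-id tiebreak):
  initial in-degrees: [0, 2, 1, 2, 0, 2]
  ready (indeg=0): [0, 4]
  pop 0: indeg[1]->1; indeg[3]->1; indeg[5]->1 | ready=[4] | order so far=[0]
  pop 4: indeg[2]->0 | ready=[2] | order so far=[0, 4]
  pop 2: indeg[1]->0; indeg[3]->0 | ready=[1, 3] | order so far=[0, 4, 2]
  pop 1: indeg[5]->0 | ready=[3, 5] | order so far=[0, 4, 2, 1]
  pop 3: no out-edges | ready=[5] | order so far=[0, 4, 2, 1, 3]
  pop 5: no out-edges | ready=[] | order so far=[0, 4, 2, 1, 3, 5]
New canonical toposort: [0, 4, 2, 1, 3, 5]
Compare positions:
  Node 0: index 0 -> 0 (same)
  Node 1: index 1 -> 3 (moved)
  Node 2: index 3 -> 2 (moved)
  Node 3: index 4 -> 4 (same)
  Node 4: index 2 -> 1 (moved)
  Node 5: index 5 -> 5 (same)
Nodes that changed position: 1 2 4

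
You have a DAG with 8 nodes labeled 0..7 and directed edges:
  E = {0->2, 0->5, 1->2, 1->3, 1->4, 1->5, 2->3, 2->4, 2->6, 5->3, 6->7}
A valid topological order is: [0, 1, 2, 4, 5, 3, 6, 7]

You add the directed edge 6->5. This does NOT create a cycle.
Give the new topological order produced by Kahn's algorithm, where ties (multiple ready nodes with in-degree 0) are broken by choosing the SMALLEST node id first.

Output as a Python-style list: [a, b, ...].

Old toposort: [0, 1, 2, 4, 5, 3, 6, 7]
Added edge: 6->5
Position of 6 (6) > position of 5 (4). Must reorder: 6 must now come before 5.
Run Kahn's algorithm (break ties by smallest node id):
  initial in-degrees: [0, 0, 2, 3, 2, 3, 1, 1]
  ready (indeg=0): [0, 1]
  pop 0: indeg[2]->1; indeg[5]->2 | ready=[1] | order so far=[0]
  pop 1: indeg[2]->0; indeg[3]->2; indeg[4]->1; indeg[5]->1 | ready=[2] | order so far=[0, 1]
  pop 2: indeg[3]->1; indeg[4]->0; indeg[6]->0 | ready=[4, 6] | order so far=[0, 1, 2]
  pop 4: no out-edges | ready=[6] | order so far=[0, 1, 2, 4]
  pop 6: indeg[5]->0; indeg[7]->0 | ready=[5, 7] | order so far=[0, 1, 2, 4, 6]
  pop 5: indeg[3]->0 | ready=[3, 7] | order so far=[0, 1, 2, 4, 6, 5]
  pop 3: no out-edges | ready=[7] | order so far=[0, 1, 2, 4, 6, 5, 3]
  pop 7: no out-edges | ready=[] | order so far=[0, 1, 2, 4, 6, 5, 3, 7]
  Result: [0, 1, 2, 4, 6, 5, 3, 7]

Answer: [0, 1, 2, 4, 6, 5, 3, 7]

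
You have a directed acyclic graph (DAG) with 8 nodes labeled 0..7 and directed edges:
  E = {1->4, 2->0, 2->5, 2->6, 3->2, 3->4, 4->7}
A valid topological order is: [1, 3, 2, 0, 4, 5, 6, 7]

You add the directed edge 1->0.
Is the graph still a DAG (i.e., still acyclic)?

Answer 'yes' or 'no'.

Given toposort: [1, 3, 2, 0, 4, 5, 6, 7]
Position of 1: index 0; position of 0: index 3
New edge 1->0: forward
Forward edge: respects the existing order. Still a DAG, same toposort still valid.
Still a DAG? yes

Answer: yes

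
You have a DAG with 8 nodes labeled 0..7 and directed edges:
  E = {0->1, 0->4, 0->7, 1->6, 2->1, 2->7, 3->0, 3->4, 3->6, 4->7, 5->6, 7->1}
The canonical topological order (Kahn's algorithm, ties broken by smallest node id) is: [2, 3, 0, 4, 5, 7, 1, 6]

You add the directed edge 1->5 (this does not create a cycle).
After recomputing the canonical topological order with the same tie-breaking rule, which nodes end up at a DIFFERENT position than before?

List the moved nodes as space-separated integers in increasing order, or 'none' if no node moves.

Answer: 1 5 7

Derivation:
Old toposort: [2, 3, 0, 4, 5, 7, 1, 6]
Added edge 1->5
Recompute Kahn (smallest-id tiebreak):
  initial in-degrees: [1, 3, 0, 0, 2, 1, 3, 3]
  ready (indeg=0): [2, 3]
  pop 2: indeg[1]->2; indeg[7]->2 | ready=[3] | order so far=[2]
  pop 3: indeg[0]->0; indeg[4]->1; indeg[6]->2 | ready=[0] | order so far=[2, 3]
  pop 0: indeg[1]->1; indeg[4]->0; indeg[7]->1 | ready=[4] | order so far=[2, 3, 0]
  pop 4: indeg[7]->0 | ready=[7] | order so far=[2, 3, 0, 4]
  pop 7: indeg[1]->0 | ready=[1] | order so far=[2, 3, 0, 4, 7]
  pop 1: indeg[5]->0; indeg[6]->1 | ready=[5] | order so far=[2, 3, 0, 4, 7, 1]
  pop 5: indeg[6]->0 | ready=[6] | order so far=[2, 3, 0, 4, 7, 1, 5]
  pop 6: no out-edges | ready=[] | order so far=[2, 3, 0, 4, 7, 1, 5, 6]
New canonical toposort: [2, 3, 0, 4, 7, 1, 5, 6]
Compare positions:
  Node 0: index 2 -> 2 (same)
  Node 1: index 6 -> 5 (moved)
  Node 2: index 0 -> 0 (same)
  Node 3: index 1 -> 1 (same)
  Node 4: index 3 -> 3 (same)
  Node 5: index 4 -> 6 (moved)
  Node 6: index 7 -> 7 (same)
  Node 7: index 5 -> 4 (moved)
Nodes that changed position: 1 5 7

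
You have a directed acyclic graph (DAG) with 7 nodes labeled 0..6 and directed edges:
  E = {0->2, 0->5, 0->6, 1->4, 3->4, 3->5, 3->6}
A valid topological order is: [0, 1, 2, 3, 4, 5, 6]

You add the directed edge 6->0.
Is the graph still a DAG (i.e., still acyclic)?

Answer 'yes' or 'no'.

Given toposort: [0, 1, 2, 3, 4, 5, 6]
Position of 6: index 6; position of 0: index 0
New edge 6->0: backward (u after v in old order)
Backward edge: old toposort is now invalid. Check if this creates a cycle.
Does 0 already reach 6? Reachable from 0: [0, 2, 5, 6]. YES -> cycle!
Still a DAG? no

Answer: no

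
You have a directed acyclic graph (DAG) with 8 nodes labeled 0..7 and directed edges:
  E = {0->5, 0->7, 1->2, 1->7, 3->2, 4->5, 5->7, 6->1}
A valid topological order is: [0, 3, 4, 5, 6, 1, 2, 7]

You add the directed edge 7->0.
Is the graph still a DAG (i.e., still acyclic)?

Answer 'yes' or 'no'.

Answer: no

Derivation:
Given toposort: [0, 3, 4, 5, 6, 1, 2, 7]
Position of 7: index 7; position of 0: index 0
New edge 7->0: backward (u after v in old order)
Backward edge: old toposort is now invalid. Check if this creates a cycle.
Does 0 already reach 7? Reachable from 0: [0, 5, 7]. YES -> cycle!
Still a DAG? no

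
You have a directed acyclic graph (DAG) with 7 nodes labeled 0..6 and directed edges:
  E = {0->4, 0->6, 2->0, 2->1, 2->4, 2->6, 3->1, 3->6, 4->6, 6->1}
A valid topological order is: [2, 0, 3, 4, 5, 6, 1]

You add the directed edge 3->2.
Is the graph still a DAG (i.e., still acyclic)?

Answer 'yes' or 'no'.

Given toposort: [2, 0, 3, 4, 5, 6, 1]
Position of 3: index 2; position of 2: index 0
New edge 3->2: backward (u after v in old order)
Backward edge: old toposort is now invalid. Check if this creates a cycle.
Does 2 already reach 3? Reachable from 2: [0, 1, 2, 4, 6]. NO -> still a DAG (reorder needed).
Still a DAG? yes

Answer: yes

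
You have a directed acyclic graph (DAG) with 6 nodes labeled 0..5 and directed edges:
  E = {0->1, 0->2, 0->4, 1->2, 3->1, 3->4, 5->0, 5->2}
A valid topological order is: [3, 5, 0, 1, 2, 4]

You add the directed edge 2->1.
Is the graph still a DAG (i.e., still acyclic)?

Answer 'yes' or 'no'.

Answer: no

Derivation:
Given toposort: [3, 5, 0, 1, 2, 4]
Position of 2: index 4; position of 1: index 3
New edge 2->1: backward (u after v in old order)
Backward edge: old toposort is now invalid. Check if this creates a cycle.
Does 1 already reach 2? Reachable from 1: [1, 2]. YES -> cycle!
Still a DAG? no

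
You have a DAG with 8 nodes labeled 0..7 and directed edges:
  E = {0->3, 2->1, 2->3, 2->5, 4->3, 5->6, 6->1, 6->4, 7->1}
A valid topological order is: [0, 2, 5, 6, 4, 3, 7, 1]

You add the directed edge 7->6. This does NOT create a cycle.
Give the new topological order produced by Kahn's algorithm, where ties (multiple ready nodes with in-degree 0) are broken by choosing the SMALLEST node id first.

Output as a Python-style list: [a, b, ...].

Old toposort: [0, 2, 5, 6, 4, 3, 7, 1]
Added edge: 7->6
Position of 7 (6) > position of 6 (3). Must reorder: 7 must now come before 6.
Run Kahn's algorithm (break ties by smallest node id):
  initial in-degrees: [0, 3, 0, 3, 1, 1, 2, 0]
  ready (indeg=0): [0, 2, 7]
  pop 0: indeg[3]->2 | ready=[2, 7] | order so far=[0]
  pop 2: indeg[1]->2; indeg[3]->1; indeg[5]->0 | ready=[5, 7] | order so far=[0, 2]
  pop 5: indeg[6]->1 | ready=[7] | order so far=[0, 2, 5]
  pop 7: indeg[1]->1; indeg[6]->0 | ready=[6] | order so far=[0, 2, 5, 7]
  pop 6: indeg[1]->0; indeg[4]->0 | ready=[1, 4] | order so far=[0, 2, 5, 7, 6]
  pop 1: no out-edges | ready=[4] | order so far=[0, 2, 5, 7, 6, 1]
  pop 4: indeg[3]->0 | ready=[3] | order so far=[0, 2, 5, 7, 6, 1, 4]
  pop 3: no out-edges | ready=[] | order so far=[0, 2, 5, 7, 6, 1, 4, 3]
  Result: [0, 2, 5, 7, 6, 1, 4, 3]

Answer: [0, 2, 5, 7, 6, 1, 4, 3]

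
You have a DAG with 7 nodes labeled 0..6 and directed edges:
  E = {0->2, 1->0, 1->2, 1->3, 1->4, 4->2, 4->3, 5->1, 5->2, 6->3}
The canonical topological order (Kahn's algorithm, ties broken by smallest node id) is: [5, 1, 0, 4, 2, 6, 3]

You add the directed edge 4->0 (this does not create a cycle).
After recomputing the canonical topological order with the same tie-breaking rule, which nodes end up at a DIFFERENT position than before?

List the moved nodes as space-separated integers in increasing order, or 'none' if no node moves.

Answer: 0 4

Derivation:
Old toposort: [5, 1, 0, 4, 2, 6, 3]
Added edge 4->0
Recompute Kahn (smallest-id tiebreak):
  initial in-degrees: [2, 1, 4, 3, 1, 0, 0]
  ready (indeg=0): [5, 6]
  pop 5: indeg[1]->0; indeg[2]->3 | ready=[1, 6] | order so far=[5]
  pop 1: indeg[0]->1; indeg[2]->2; indeg[3]->2; indeg[4]->0 | ready=[4, 6] | order so far=[5, 1]
  pop 4: indeg[0]->0; indeg[2]->1; indeg[3]->1 | ready=[0, 6] | order so far=[5, 1, 4]
  pop 0: indeg[2]->0 | ready=[2, 6] | order so far=[5, 1, 4, 0]
  pop 2: no out-edges | ready=[6] | order so far=[5, 1, 4, 0, 2]
  pop 6: indeg[3]->0 | ready=[3] | order so far=[5, 1, 4, 0, 2, 6]
  pop 3: no out-edges | ready=[] | order so far=[5, 1, 4, 0, 2, 6, 3]
New canonical toposort: [5, 1, 4, 0, 2, 6, 3]
Compare positions:
  Node 0: index 2 -> 3 (moved)
  Node 1: index 1 -> 1 (same)
  Node 2: index 4 -> 4 (same)
  Node 3: index 6 -> 6 (same)
  Node 4: index 3 -> 2 (moved)
  Node 5: index 0 -> 0 (same)
  Node 6: index 5 -> 5 (same)
Nodes that changed position: 0 4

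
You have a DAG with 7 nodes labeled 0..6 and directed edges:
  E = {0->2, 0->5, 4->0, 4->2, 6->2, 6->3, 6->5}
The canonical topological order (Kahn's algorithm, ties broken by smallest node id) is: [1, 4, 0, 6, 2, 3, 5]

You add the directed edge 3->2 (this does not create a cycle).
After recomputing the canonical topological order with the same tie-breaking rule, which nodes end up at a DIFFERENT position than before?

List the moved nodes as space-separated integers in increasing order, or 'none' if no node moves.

Old toposort: [1, 4, 0, 6, 2, 3, 5]
Added edge 3->2
Recompute Kahn (smallest-id tiebreak):
  initial in-degrees: [1, 0, 4, 1, 0, 2, 0]
  ready (indeg=0): [1, 4, 6]
  pop 1: no out-edges | ready=[4, 6] | order so far=[1]
  pop 4: indeg[0]->0; indeg[2]->3 | ready=[0, 6] | order so far=[1, 4]
  pop 0: indeg[2]->2; indeg[5]->1 | ready=[6] | order so far=[1, 4, 0]
  pop 6: indeg[2]->1; indeg[3]->0; indeg[5]->0 | ready=[3, 5] | order so far=[1, 4, 0, 6]
  pop 3: indeg[2]->0 | ready=[2, 5] | order so far=[1, 4, 0, 6, 3]
  pop 2: no out-edges | ready=[5] | order so far=[1, 4, 0, 6, 3, 2]
  pop 5: no out-edges | ready=[] | order so far=[1, 4, 0, 6, 3, 2, 5]
New canonical toposort: [1, 4, 0, 6, 3, 2, 5]
Compare positions:
  Node 0: index 2 -> 2 (same)
  Node 1: index 0 -> 0 (same)
  Node 2: index 4 -> 5 (moved)
  Node 3: index 5 -> 4 (moved)
  Node 4: index 1 -> 1 (same)
  Node 5: index 6 -> 6 (same)
  Node 6: index 3 -> 3 (same)
Nodes that changed position: 2 3

Answer: 2 3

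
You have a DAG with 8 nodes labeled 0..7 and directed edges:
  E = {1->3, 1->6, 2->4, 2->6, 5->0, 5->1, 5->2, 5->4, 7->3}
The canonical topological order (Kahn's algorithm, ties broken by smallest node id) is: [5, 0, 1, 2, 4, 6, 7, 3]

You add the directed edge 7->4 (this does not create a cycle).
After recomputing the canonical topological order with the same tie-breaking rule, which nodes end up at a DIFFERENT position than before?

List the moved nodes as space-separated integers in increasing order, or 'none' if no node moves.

Answer: 3 4 6 7

Derivation:
Old toposort: [5, 0, 1, 2, 4, 6, 7, 3]
Added edge 7->4
Recompute Kahn (smallest-id tiebreak):
  initial in-degrees: [1, 1, 1, 2, 3, 0, 2, 0]
  ready (indeg=0): [5, 7]
  pop 5: indeg[0]->0; indeg[1]->0; indeg[2]->0; indeg[4]->2 | ready=[0, 1, 2, 7] | order so far=[5]
  pop 0: no out-edges | ready=[1, 2, 7] | order so far=[5, 0]
  pop 1: indeg[3]->1; indeg[6]->1 | ready=[2, 7] | order so far=[5, 0, 1]
  pop 2: indeg[4]->1; indeg[6]->0 | ready=[6, 7] | order so far=[5, 0, 1, 2]
  pop 6: no out-edges | ready=[7] | order so far=[5, 0, 1, 2, 6]
  pop 7: indeg[3]->0; indeg[4]->0 | ready=[3, 4] | order so far=[5, 0, 1, 2, 6, 7]
  pop 3: no out-edges | ready=[4] | order so far=[5, 0, 1, 2, 6, 7, 3]
  pop 4: no out-edges | ready=[] | order so far=[5, 0, 1, 2, 6, 7, 3, 4]
New canonical toposort: [5, 0, 1, 2, 6, 7, 3, 4]
Compare positions:
  Node 0: index 1 -> 1 (same)
  Node 1: index 2 -> 2 (same)
  Node 2: index 3 -> 3 (same)
  Node 3: index 7 -> 6 (moved)
  Node 4: index 4 -> 7 (moved)
  Node 5: index 0 -> 0 (same)
  Node 6: index 5 -> 4 (moved)
  Node 7: index 6 -> 5 (moved)
Nodes that changed position: 3 4 6 7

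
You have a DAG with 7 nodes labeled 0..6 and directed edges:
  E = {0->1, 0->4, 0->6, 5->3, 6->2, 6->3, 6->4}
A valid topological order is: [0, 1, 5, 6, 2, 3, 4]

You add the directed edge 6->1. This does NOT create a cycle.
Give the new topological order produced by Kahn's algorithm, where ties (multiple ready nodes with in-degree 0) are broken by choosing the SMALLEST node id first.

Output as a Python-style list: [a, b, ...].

Old toposort: [0, 1, 5, 6, 2, 3, 4]
Added edge: 6->1
Position of 6 (3) > position of 1 (1). Must reorder: 6 must now come before 1.
Run Kahn's algorithm (break ties by smallest node id):
  initial in-degrees: [0, 2, 1, 2, 2, 0, 1]
  ready (indeg=0): [0, 5]
  pop 0: indeg[1]->1; indeg[4]->1; indeg[6]->0 | ready=[5, 6] | order so far=[0]
  pop 5: indeg[3]->1 | ready=[6] | order so far=[0, 5]
  pop 6: indeg[1]->0; indeg[2]->0; indeg[3]->0; indeg[4]->0 | ready=[1, 2, 3, 4] | order so far=[0, 5, 6]
  pop 1: no out-edges | ready=[2, 3, 4] | order so far=[0, 5, 6, 1]
  pop 2: no out-edges | ready=[3, 4] | order so far=[0, 5, 6, 1, 2]
  pop 3: no out-edges | ready=[4] | order so far=[0, 5, 6, 1, 2, 3]
  pop 4: no out-edges | ready=[] | order so far=[0, 5, 6, 1, 2, 3, 4]
  Result: [0, 5, 6, 1, 2, 3, 4]

Answer: [0, 5, 6, 1, 2, 3, 4]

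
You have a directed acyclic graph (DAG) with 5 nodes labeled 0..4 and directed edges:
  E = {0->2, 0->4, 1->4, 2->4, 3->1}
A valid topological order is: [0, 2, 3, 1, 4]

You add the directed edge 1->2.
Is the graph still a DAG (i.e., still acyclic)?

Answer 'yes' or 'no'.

Answer: yes

Derivation:
Given toposort: [0, 2, 3, 1, 4]
Position of 1: index 3; position of 2: index 1
New edge 1->2: backward (u after v in old order)
Backward edge: old toposort is now invalid. Check if this creates a cycle.
Does 2 already reach 1? Reachable from 2: [2, 4]. NO -> still a DAG (reorder needed).
Still a DAG? yes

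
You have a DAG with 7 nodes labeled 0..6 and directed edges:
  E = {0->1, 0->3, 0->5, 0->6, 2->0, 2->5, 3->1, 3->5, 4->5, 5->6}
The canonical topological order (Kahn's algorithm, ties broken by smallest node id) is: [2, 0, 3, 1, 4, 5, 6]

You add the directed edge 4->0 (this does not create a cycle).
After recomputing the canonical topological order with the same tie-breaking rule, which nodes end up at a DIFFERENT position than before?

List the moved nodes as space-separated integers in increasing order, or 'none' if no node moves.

Answer: 0 1 3 4

Derivation:
Old toposort: [2, 0, 3, 1, 4, 5, 6]
Added edge 4->0
Recompute Kahn (smallest-id tiebreak):
  initial in-degrees: [2, 2, 0, 1, 0, 4, 2]
  ready (indeg=0): [2, 4]
  pop 2: indeg[0]->1; indeg[5]->3 | ready=[4] | order so far=[2]
  pop 4: indeg[0]->0; indeg[5]->2 | ready=[0] | order so far=[2, 4]
  pop 0: indeg[1]->1; indeg[3]->0; indeg[5]->1; indeg[6]->1 | ready=[3] | order so far=[2, 4, 0]
  pop 3: indeg[1]->0; indeg[5]->0 | ready=[1, 5] | order so far=[2, 4, 0, 3]
  pop 1: no out-edges | ready=[5] | order so far=[2, 4, 0, 3, 1]
  pop 5: indeg[6]->0 | ready=[6] | order so far=[2, 4, 0, 3, 1, 5]
  pop 6: no out-edges | ready=[] | order so far=[2, 4, 0, 3, 1, 5, 6]
New canonical toposort: [2, 4, 0, 3, 1, 5, 6]
Compare positions:
  Node 0: index 1 -> 2 (moved)
  Node 1: index 3 -> 4 (moved)
  Node 2: index 0 -> 0 (same)
  Node 3: index 2 -> 3 (moved)
  Node 4: index 4 -> 1 (moved)
  Node 5: index 5 -> 5 (same)
  Node 6: index 6 -> 6 (same)
Nodes that changed position: 0 1 3 4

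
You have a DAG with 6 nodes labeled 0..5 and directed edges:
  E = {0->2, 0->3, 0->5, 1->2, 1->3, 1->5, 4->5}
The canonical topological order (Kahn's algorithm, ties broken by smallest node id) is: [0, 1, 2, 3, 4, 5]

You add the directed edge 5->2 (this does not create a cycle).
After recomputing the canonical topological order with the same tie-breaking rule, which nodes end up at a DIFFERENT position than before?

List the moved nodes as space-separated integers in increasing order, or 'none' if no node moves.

Answer: 2 3 4 5

Derivation:
Old toposort: [0, 1, 2, 3, 4, 5]
Added edge 5->2
Recompute Kahn (smallest-id tiebreak):
  initial in-degrees: [0, 0, 3, 2, 0, 3]
  ready (indeg=0): [0, 1, 4]
  pop 0: indeg[2]->2; indeg[3]->1; indeg[5]->2 | ready=[1, 4] | order so far=[0]
  pop 1: indeg[2]->1; indeg[3]->0; indeg[5]->1 | ready=[3, 4] | order so far=[0, 1]
  pop 3: no out-edges | ready=[4] | order so far=[0, 1, 3]
  pop 4: indeg[5]->0 | ready=[5] | order so far=[0, 1, 3, 4]
  pop 5: indeg[2]->0 | ready=[2] | order so far=[0, 1, 3, 4, 5]
  pop 2: no out-edges | ready=[] | order so far=[0, 1, 3, 4, 5, 2]
New canonical toposort: [0, 1, 3, 4, 5, 2]
Compare positions:
  Node 0: index 0 -> 0 (same)
  Node 1: index 1 -> 1 (same)
  Node 2: index 2 -> 5 (moved)
  Node 3: index 3 -> 2 (moved)
  Node 4: index 4 -> 3 (moved)
  Node 5: index 5 -> 4 (moved)
Nodes that changed position: 2 3 4 5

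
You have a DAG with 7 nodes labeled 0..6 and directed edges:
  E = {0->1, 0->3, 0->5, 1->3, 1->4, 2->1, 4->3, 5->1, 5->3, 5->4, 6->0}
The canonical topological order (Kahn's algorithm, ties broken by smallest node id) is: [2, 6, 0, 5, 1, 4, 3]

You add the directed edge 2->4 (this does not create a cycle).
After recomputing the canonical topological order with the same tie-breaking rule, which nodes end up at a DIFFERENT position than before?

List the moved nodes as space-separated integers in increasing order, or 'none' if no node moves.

Old toposort: [2, 6, 0, 5, 1, 4, 3]
Added edge 2->4
Recompute Kahn (smallest-id tiebreak):
  initial in-degrees: [1, 3, 0, 4, 3, 1, 0]
  ready (indeg=0): [2, 6]
  pop 2: indeg[1]->2; indeg[4]->2 | ready=[6] | order so far=[2]
  pop 6: indeg[0]->0 | ready=[0] | order so far=[2, 6]
  pop 0: indeg[1]->1; indeg[3]->3; indeg[5]->0 | ready=[5] | order so far=[2, 6, 0]
  pop 5: indeg[1]->0; indeg[3]->2; indeg[4]->1 | ready=[1] | order so far=[2, 6, 0, 5]
  pop 1: indeg[3]->1; indeg[4]->0 | ready=[4] | order so far=[2, 6, 0, 5, 1]
  pop 4: indeg[3]->0 | ready=[3] | order so far=[2, 6, 0, 5, 1, 4]
  pop 3: no out-edges | ready=[] | order so far=[2, 6, 0, 5, 1, 4, 3]
New canonical toposort: [2, 6, 0, 5, 1, 4, 3]
Compare positions:
  Node 0: index 2 -> 2 (same)
  Node 1: index 4 -> 4 (same)
  Node 2: index 0 -> 0 (same)
  Node 3: index 6 -> 6 (same)
  Node 4: index 5 -> 5 (same)
  Node 5: index 3 -> 3 (same)
  Node 6: index 1 -> 1 (same)
Nodes that changed position: none

Answer: none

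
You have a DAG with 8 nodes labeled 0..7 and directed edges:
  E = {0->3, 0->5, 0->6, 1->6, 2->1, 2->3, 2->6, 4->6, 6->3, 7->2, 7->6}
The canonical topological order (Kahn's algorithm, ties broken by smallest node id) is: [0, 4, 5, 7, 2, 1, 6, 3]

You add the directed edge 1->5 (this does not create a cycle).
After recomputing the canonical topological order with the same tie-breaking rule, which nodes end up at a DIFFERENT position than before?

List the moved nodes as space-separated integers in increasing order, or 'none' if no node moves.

Old toposort: [0, 4, 5, 7, 2, 1, 6, 3]
Added edge 1->5
Recompute Kahn (smallest-id tiebreak):
  initial in-degrees: [0, 1, 1, 3, 0, 2, 5, 0]
  ready (indeg=0): [0, 4, 7]
  pop 0: indeg[3]->2; indeg[5]->1; indeg[6]->4 | ready=[4, 7] | order so far=[0]
  pop 4: indeg[6]->3 | ready=[7] | order so far=[0, 4]
  pop 7: indeg[2]->0; indeg[6]->2 | ready=[2] | order so far=[0, 4, 7]
  pop 2: indeg[1]->0; indeg[3]->1; indeg[6]->1 | ready=[1] | order so far=[0, 4, 7, 2]
  pop 1: indeg[5]->0; indeg[6]->0 | ready=[5, 6] | order so far=[0, 4, 7, 2, 1]
  pop 5: no out-edges | ready=[6] | order so far=[0, 4, 7, 2, 1, 5]
  pop 6: indeg[3]->0 | ready=[3] | order so far=[0, 4, 7, 2, 1, 5, 6]
  pop 3: no out-edges | ready=[] | order so far=[0, 4, 7, 2, 1, 5, 6, 3]
New canonical toposort: [0, 4, 7, 2, 1, 5, 6, 3]
Compare positions:
  Node 0: index 0 -> 0 (same)
  Node 1: index 5 -> 4 (moved)
  Node 2: index 4 -> 3 (moved)
  Node 3: index 7 -> 7 (same)
  Node 4: index 1 -> 1 (same)
  Node 5: index 2 -> 5 (moved)
  Node 6: index 6 -> 6 (same)
  Node 7: index 3 -> 2 (moved)
Nodes that changed position: 1 2 5 7

Answer: 1 2 5 7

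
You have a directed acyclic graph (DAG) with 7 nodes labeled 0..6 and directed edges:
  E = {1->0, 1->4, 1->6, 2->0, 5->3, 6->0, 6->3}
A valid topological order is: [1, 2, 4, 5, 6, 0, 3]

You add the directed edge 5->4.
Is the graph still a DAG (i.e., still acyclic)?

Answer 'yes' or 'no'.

Answer: yes

Derivation:
Given toposort: [1, 2, 4, 5, 6, 0, 3]
Position of 5: index 3; position of 4: index 2
New edge 5->4: backward (u after v in old order)
Backward edge: old toposort is now invalid. Check if this creates a cycle.
Does 4 already reach 5? Reachable from 4: [4]. NO -> still a DAG (reorder needed).
Still a DAG? yes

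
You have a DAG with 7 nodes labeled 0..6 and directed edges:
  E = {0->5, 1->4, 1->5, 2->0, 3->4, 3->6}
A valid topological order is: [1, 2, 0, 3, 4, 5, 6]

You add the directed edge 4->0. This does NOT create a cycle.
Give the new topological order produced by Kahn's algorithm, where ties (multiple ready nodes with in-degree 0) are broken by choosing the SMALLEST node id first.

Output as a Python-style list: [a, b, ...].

Answer: [1, 2, 3, 4, 0, 5, 6]

Derivation:
Old toposort: [1, 2, 0, 3, 4, 5, 6]
Added edge: 4->0
Position of 4 (4) > position of 0 (2). Must reorder: 4 must now come before 0.
Run Kahn's algorithm (break ties by smallest node id):
  initial in-degrees: [2, 0, 0, 0, 2, 2, 1]
  ready (indeg=0): [1, 2, 3]
  pop 1: indeg[4]->1; indeg[5]->1 | ready=[2, 3] | order so far=[1]
  pop 2: indeg[0]->1 | ready=[3] | order so far=[1, 2]
  pop 3: indeg[4]->0; indeg[6]->0 | ready=[4, 6] | order so far=[1, 2, 3]
  pop 4: indeg[0]->0 | ready=[0, 6] | order so far=[1, 2, 3, 4]
  pop 0: indeg[5]->0 | ready=[5, 6] | order so far=[1, 2, 3, 4, 0]
  pop 5: no out-edges | ready=[6] | order so far=[1, 2, 3, 4, 0, 5]
  pop 6: no out-edges | ready=[] | order so far=[1, 2, 3, 4, 0, 5, 6]
  Result: [1, 2, 3, 4, 0, 5, 6]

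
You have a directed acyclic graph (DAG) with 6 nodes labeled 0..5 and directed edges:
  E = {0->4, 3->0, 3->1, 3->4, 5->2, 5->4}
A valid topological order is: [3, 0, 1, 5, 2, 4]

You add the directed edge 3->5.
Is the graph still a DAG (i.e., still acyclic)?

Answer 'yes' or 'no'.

Given toposort: [3, 0, 1, 5, 2, 4]
Position of 3: index 0; position of 5: index 3
New edge 3->5: forward
Forward edge: respects the existing order. Still a DAG, same toposort still valid.
Still a DAG? yes

Answer: yes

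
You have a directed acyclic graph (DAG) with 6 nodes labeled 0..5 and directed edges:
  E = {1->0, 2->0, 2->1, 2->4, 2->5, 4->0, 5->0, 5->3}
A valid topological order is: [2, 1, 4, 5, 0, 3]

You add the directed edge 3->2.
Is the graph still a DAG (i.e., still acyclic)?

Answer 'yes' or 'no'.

Given toposort: [2, 1, 4, 5, 0, 3]
Position of 3: index 5; position of 2: index 0
New edge 3->2: backward (u after v in old order)
Backward edge: old toposort is now invalid. Check if this creates a cycle.
Does 2 already reach 3? Reachable from 2: [0, 1, 2, 3, 4, 5]. YES -> cycle!
Still a DAG? no

Answer: no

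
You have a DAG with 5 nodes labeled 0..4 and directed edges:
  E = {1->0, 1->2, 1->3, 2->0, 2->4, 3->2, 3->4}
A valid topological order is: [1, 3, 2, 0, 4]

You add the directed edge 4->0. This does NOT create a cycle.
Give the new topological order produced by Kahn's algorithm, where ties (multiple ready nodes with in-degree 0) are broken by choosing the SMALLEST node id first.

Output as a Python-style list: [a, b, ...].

Answer: [1, 3, 2, 4, 0]

Derivation:
Old toposort: [1, 3, 2, 0, 4]
Added edge: 4->0
Position of 4 (4) > position of 0 (3). Must reorder: 4 must now come before 0.
Run Kahn's algorithm (break ties by smallest node id):
  initial in-degrees: [3, 0, 2, 1, 2]
  ready (indeg=0): [1]
  pop 1: indeg[0]->2; indeg[2]->1; indeg[3]->0 | ready=[3] | order so far=[1]
  pop 3: indeg[2]->0; indeg[4]->1 | ready=[2] | order so far=[1, 3]
  pop 2: indeg[0]->1; indeg[4]->0 | ready=[4] | order so far=[1, 3, 2]
  pop 4: indeg[0]->0 | ready=[0] | order so far=[1, 3, 2, 4]
  pop 0: no out-edges | ready=[] | order so far=[1, 3, 2, 4, 0]
  Result: [1, 3, 2, 4, 0]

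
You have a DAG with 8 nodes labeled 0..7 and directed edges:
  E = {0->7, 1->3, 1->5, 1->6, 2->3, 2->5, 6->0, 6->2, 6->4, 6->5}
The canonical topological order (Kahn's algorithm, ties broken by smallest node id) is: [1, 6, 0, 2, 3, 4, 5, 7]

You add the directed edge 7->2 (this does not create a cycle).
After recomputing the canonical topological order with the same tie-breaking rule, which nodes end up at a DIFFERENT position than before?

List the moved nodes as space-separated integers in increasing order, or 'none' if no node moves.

Answer: 2 3 4 5 7

Derivation:
Old toposort: [1, 6, 0, 2, 3, 4, 5, 7]
Added edge 7->2
Recompute Kahn (smallest-id tiebreak):
  initial in-degrees: [1, 0, 2, 2, 1, 3, 1, 1]
  ready (indeg=0): [1]
  pop 1: indeg[3]->1; indeg[5]->2; indeg[6]->0 | ready=[6] | order so far=[1]
  pop 6: indeg[0]->0; indeg[2]->1; indeg[4]->0; indeg[5]->1 | ready=[0, 4] | order so far=[1, 6]
  pop 0: indeg[7]->0 | ready=[4, 7] | order so far=[1, 6, 0]
  pop 4: no out-edges | ready=[7] | order so far=[1, 6, 0, 4]
  pop 7: indeg[2]->0 | ready=[2] | order so far=[1, 6, 0, 4, 7]
  pop 2: indeg[3]->0; indeg[5]->0 | ready=[3, 5] | order so far=[1, 6, 0, 4, 7, 2]
  pop 3: no out-edges | ready=[5] | order so far=[1, 6, 0, 4, 7, 2, 3]
  pop 5: no out-edges | ready=[] | order so far=[1, 6, 0, 4, 7, 2, 3, 5]
New canonical toposort: [1, 6, 0, 4, 7, 2, 3, 5]
Compare positions:
  Node 0: index 2 -> 2 (same)
  Node 1: index 0 -> 0 (same)
  Node 2: index 3 -> 5 (moved)
  Node 3: index 4 -> 6 (moved)
  Node 4: index 5 -> 3 (moved)
  Node 5: index 6 -> 7 (moved)
  Node 6: index 1 -> 1 (same)
  Node 7: index 7 -> 4 (moved)
Nodes that changed position: 2 3 4 5 7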